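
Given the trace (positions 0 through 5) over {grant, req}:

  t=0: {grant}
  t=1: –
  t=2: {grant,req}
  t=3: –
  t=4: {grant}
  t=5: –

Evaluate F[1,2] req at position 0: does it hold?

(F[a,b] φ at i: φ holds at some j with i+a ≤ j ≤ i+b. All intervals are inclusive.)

Holds

Check req at each j in [1,2]:
  j=1: false
  j=2: true
Found at j=2 → formula holds.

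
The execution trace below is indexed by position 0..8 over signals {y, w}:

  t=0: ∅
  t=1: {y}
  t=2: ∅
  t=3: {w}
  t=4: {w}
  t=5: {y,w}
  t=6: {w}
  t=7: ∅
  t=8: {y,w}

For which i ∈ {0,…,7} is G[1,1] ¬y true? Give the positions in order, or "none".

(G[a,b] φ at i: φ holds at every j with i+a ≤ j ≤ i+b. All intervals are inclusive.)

Evaluate at each i in [0,7]:
  i=0: ✗ (fails at j=1)
  i=1: ✓ (all of [2,2])
  i=2: ✓ (all of [3,3])
  i=3: ✓ (all of [4,4])
  i=4: ✗ (fails at j=5)
  i=5: ✓ (all of [6,6])
  i=6: ✓ (all of [7,7])
  i=7: ✗ (fails at j=8)

1, 2, 3, 5, 6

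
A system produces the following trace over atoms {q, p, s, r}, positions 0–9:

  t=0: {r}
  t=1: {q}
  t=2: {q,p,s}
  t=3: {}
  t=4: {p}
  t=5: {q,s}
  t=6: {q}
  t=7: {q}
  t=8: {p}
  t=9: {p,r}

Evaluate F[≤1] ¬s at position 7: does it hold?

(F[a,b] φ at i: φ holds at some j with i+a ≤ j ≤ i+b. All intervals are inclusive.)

True

Check ¬s at each j in [7,8]:
  j=7: true
  j=8: true
Found at j=7 → formula holds.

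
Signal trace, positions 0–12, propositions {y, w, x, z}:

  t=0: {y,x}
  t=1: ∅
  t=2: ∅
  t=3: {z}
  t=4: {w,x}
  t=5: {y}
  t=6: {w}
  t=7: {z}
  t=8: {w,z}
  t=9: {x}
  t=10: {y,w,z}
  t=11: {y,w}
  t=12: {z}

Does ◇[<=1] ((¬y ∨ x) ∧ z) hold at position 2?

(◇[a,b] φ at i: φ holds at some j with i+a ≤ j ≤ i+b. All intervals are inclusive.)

Check ((¬y ∨ x) ∧ z) at each j in [2,3]:
  j=2: false
  j=3: true
Found at j=3 → formula holds.

Yes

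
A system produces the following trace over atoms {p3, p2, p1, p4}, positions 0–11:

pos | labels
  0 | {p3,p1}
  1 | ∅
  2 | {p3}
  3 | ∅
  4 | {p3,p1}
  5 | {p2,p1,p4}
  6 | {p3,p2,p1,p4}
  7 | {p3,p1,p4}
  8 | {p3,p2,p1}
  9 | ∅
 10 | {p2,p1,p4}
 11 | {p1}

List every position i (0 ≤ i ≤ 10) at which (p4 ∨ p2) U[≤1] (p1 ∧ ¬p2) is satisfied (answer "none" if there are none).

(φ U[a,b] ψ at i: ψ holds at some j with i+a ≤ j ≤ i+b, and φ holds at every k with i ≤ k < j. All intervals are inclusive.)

Evaluate at each i in [0,10]:
  i=0: ✓ (rhs at j=0)
  i=1: ✗ (no rhs in [1,2])
  i=2: ✗ (no rhs in [2,3])
  i=3: ✗ (lhs fails at k=3 before rhs at j=4)
  i=4: ✓ (rhs at j=4)
  i=5: ✗ (no rhs in [5,6])
  i=6: ✓ (rhs at j=7; lhs holds on [6,6])
  i=7: ✓ (rhs at j=7)
  i=8: ✗ (no rhs in [8,9])
  i=9: ✗ (no rhs in [9,10])
  i=10: ✓ (rhs at j=11; lhs holds on [10,10])

0, 4, 6, 7, 10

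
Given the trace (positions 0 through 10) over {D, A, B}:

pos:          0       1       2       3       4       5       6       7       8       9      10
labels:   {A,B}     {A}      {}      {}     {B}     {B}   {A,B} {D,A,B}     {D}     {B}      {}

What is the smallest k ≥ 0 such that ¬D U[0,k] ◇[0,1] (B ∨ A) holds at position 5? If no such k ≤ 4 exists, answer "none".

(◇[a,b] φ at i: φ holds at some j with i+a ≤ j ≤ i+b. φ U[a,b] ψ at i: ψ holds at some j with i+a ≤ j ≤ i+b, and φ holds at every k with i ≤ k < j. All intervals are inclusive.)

Need earliest j ≥ 5 with ◇[0,1] (B ∨ A), and ¬D at every k in [5,j-1].
  j=5: rhs holds (empty prefix). k = 0.

0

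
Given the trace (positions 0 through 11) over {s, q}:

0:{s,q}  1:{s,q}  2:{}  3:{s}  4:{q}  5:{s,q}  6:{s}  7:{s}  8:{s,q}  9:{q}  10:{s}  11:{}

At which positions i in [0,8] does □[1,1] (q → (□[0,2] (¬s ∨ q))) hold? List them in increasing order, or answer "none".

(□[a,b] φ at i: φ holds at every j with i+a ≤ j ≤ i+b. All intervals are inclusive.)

1, 2, 5, 6

Evaluate at each i in [0,8]:
  i=0: ✗ (fails at j=1)
  i=1: ✓ (all of [2,2])
  i=2: ✓ (all of [3,3])
  i=3: ✗ (fails at j=4)
  i=4: ✗ (fails at j=5)
  i=5: ✓ (all of [6,6])
  i=6: ✓ (all of [7,7])
  i=7: ✗ (fails at j=8)
  i=8: ✗ (fails at j=9)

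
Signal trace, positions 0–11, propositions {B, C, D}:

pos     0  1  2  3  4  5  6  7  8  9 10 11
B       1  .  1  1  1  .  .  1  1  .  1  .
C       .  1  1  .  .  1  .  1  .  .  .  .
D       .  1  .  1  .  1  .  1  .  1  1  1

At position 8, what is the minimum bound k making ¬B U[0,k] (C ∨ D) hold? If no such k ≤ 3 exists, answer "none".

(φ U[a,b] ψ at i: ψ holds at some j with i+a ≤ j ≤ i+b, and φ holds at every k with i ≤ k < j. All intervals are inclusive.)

Need earliest j ≥ 8 with (C ∨ D), and ¬B at every k in [8,j-1].
  j=8: rhs fails.
  j=9: rhs holds but lhs fails at k=8.
  j=10: rhs holds but lhs fails at k=8.
  j=11: rhs holds but lhs fails at k=8.
No witness within the range → none.

none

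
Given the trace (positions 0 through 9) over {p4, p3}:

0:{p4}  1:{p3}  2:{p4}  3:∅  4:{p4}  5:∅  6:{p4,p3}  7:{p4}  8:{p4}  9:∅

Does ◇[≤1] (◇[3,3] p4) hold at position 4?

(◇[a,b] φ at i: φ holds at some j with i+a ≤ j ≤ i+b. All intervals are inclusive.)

Check ◇[3,3] p4 at each j in [4,5]:
  j=4: holds (witness at 7)
  j=5: holds (witness at 8)
Found at j=4 → formula holds.

True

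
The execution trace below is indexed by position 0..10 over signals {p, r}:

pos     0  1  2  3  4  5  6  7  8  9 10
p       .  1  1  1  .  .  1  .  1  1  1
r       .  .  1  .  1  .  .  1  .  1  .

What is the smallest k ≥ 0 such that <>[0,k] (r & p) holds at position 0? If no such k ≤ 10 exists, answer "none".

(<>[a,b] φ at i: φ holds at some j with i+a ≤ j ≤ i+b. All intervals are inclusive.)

Scan j = 0,1,… for (r & p):
  j=0: fails
  j=1: fails
  j=2: holds
First hit at j=2, so smallest k = 2-0 = 2.

2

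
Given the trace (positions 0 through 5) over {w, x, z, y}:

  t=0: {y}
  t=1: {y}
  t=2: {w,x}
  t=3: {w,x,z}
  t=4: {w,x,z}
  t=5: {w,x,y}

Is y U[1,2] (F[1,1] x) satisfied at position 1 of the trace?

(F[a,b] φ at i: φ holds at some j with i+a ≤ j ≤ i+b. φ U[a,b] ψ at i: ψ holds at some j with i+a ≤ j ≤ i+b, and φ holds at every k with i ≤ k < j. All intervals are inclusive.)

Yes

Need some j in [2,3] with F[1,1] x, and y at every k in [1,j-1].
  j=2: F[1,1] x holds; y holds at every k in [1,1] → satisfied.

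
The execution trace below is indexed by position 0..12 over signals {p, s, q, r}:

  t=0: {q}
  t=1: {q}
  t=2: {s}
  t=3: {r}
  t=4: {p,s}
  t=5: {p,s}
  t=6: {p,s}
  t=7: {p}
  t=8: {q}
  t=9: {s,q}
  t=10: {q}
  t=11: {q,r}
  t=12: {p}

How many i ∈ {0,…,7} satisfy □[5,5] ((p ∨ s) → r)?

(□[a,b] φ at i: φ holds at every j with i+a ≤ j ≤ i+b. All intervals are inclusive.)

3

Evaluate at each i in [0,7]:
  i=0: ✗ (fails at j=5)
  i=1: ✗ (fails at j=6)
  i=2: ✗ (fails at j=7)
  i=3: ✓ (all of [8,8])
  i=4: ✗ (fails at j=9)
  i=5: ✓ (all of [10,10])
  i=6: ✓ (all of [11,11])
  i=7: ✗ (fails at j=12)
Positions where it holds: {3, 5, 6} → 3.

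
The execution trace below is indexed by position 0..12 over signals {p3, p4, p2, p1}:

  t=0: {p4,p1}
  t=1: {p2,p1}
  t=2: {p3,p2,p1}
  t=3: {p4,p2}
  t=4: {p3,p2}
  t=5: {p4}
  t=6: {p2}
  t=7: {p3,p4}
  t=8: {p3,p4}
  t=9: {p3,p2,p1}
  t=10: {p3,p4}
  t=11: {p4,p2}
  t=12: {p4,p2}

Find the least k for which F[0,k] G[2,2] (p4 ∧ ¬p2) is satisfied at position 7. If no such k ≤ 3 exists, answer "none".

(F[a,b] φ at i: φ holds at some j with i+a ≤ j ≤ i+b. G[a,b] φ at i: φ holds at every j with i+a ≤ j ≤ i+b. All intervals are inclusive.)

1

Scan j = 7,8,… for G[2,2] (p4 ∧ ¬p2):
  j=7: fails
  j=8: holds
First hit at j=8, so smallest k = 8-7 = 1.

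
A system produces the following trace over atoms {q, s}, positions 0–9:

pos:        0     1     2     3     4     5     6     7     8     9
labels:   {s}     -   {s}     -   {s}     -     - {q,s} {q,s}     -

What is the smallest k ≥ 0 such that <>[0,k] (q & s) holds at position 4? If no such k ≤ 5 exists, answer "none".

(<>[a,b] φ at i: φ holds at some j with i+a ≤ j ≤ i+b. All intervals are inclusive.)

Scan j = 4,5,… for (q & s):
  j=4: fails
  j=5: fails
  j=6: fails
  j=7: holds
First hit at j=7, so smallest k = 7-4 = 3.

3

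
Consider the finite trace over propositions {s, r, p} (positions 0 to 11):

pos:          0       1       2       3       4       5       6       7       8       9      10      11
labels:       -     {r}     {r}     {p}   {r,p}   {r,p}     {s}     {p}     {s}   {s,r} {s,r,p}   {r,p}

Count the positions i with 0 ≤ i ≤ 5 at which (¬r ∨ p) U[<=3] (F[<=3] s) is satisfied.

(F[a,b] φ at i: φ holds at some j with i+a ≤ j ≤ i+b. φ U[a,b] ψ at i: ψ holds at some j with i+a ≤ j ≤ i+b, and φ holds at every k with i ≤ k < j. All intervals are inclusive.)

3

Evaluate at each i in [0,5]:
  i=0: ✗ (lhs fails at k=1 before rhs at j=3)
  i=1: ✗ (lhs fails at k=1 before rhs at j=3)
  i=2: ✗ (lhs fails at k=2 before rhs at j=3)
  i=3: ✓ (rhs at j=3)
  i=4: ✓ (rhs at j=4)
  i=5: ✓ (rhs at j=5)
Positions where it holds: {3, 4, 5} → 3.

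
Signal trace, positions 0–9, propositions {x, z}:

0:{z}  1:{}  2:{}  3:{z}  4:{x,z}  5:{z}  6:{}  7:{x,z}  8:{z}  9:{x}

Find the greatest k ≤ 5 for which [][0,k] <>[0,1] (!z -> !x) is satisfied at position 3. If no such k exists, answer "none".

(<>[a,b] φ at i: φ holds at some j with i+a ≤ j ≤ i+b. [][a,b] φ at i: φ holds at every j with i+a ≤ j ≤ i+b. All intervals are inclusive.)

<>[0,1] (!z -> !x) must hold from j=3 onward; find where it first fails.
  j=3: holds
  j=4: holds
  j=5: holds
  j=6: holds
  j=7: holds
  j=8: holds
Holds through j=8; largest k = 5.

5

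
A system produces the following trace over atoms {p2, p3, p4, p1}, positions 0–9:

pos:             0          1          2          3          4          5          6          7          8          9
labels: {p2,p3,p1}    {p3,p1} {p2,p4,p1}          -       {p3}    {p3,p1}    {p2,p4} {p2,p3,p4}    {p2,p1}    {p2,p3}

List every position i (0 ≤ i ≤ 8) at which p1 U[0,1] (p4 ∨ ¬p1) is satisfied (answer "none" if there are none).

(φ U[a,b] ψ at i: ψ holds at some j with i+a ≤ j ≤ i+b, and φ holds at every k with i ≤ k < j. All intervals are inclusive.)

1, 2, 3, 4, 5, 6, 7, 8

Evaluate at each i in [0,8]:
  i=0: ✗ (no rhs in [0,1])
  i=1: ✓ (rhs at j=2; lhs holds on [1,1])
  i=2: ✓ (rhs at j=2)
  i=3: ✓ (rhs at j=3)
  i=4: ✓ (rhs at j=4)
  i=5: ✓ (rhs at j=6; lhs holds on [5,5])
  i=6: ✓ (rhs at j=6)
  i=7: ✓ (rhs at j=7)
  i=8: ✓ (rhs at j=9; lhs holds on [8,8])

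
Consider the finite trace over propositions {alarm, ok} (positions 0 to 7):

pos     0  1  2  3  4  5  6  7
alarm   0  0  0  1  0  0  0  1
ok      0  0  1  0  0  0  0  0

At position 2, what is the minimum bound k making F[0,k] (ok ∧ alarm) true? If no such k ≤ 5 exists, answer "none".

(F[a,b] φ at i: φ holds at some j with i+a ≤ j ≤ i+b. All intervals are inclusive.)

none

Scan j = 2,3,… for (ok ∧ alarm):
  j=2: fails
  j=3: fails
  j=4: fails
  j=5: fails
  j=6: fails
  j=7: fails
No j in [2,7] satisfies it → none.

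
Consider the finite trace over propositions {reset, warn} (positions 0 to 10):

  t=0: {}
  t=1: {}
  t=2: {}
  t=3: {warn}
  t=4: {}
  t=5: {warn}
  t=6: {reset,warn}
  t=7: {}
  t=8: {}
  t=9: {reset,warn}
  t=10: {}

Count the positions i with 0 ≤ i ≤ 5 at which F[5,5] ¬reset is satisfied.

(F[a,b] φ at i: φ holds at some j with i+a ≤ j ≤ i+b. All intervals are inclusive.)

Evaluate at each i in [0,5]:
  i=0: ✓ (witness j=5)
  i=1: ✗ (none in [6,6])
  i=2: ✓ (witness j=7)
  i=3: ✓ (witness j=8)
  i=4: ✗ (none in [9,9])
  i=5: ✓ (witness j=10)
Positions where it holds: {0, 2, 3, 5} → 4.

4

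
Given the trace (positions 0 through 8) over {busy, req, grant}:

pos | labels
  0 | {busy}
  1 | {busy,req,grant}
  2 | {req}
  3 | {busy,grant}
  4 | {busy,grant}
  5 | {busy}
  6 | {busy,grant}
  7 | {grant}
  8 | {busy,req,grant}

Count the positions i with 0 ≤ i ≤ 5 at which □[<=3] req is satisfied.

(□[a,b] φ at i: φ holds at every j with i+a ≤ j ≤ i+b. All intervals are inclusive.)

Evaluate at each i in [0,5]:
  i=0: ✗ (fails at j=0)
  i=1: ✗ (fails at j=3)
  i=2: ✗ (fails at j=3)
  i=3: ✗ (fails at j=3)
  i=4: ✗ (fails at j=4)
  i=5: ✗ (fails at j=5)
Positions where it holds: {} → 0.

0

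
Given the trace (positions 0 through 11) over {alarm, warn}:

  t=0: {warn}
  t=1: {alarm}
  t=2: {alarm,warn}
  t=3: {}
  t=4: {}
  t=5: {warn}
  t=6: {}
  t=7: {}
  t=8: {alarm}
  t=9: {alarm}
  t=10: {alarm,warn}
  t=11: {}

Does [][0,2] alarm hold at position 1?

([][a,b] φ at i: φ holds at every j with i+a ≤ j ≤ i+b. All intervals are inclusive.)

Does not hold

Check alarm at every j in [1,3]:
  j=1: true
  j=2: true
  j=3: false
Fails at j=3 → formula fails.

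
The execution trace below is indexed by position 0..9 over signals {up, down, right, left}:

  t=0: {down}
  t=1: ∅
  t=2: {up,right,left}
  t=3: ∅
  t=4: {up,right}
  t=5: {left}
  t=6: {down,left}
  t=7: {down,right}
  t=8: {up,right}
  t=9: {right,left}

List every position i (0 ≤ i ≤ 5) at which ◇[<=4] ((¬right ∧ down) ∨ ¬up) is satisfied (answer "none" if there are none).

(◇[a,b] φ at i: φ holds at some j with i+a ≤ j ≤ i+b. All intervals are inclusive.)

Evaluate at each i in [0,5]:
  i=0: ✓ (witness j=0)
  i=1: ✓ (witness j=1)
  i=2: ✓ (witness j=3)
  i=3: ✓ (witness j=3)
  i=4: ✓ (witness j=5)
  i=5: ✓ (witness j=5)

0, 1, 2, 3, 4, 5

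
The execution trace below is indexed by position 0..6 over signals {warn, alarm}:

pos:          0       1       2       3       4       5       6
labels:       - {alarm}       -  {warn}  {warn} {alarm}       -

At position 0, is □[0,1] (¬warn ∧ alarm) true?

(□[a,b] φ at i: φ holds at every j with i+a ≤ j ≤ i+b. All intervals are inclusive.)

Check (¬warn ∧ alarm) at every j in [0,1]:
  j=0: false
  j=1: true
Fails at j=0 → formula fails.

Does not hold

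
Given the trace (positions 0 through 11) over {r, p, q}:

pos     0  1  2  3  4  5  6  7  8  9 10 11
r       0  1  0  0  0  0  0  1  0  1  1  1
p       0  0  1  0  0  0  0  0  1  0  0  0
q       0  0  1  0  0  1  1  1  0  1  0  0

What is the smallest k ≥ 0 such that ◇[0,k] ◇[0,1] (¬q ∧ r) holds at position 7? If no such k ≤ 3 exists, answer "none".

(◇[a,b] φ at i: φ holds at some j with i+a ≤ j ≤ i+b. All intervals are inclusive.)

Scan j = 7,8,… for ◇[0,1] (¬q ∧ r):
  j=7: fails
  j=8: fails
  j=9: holds
First hit at j=9, so smallest k = 9-7 = 2.

2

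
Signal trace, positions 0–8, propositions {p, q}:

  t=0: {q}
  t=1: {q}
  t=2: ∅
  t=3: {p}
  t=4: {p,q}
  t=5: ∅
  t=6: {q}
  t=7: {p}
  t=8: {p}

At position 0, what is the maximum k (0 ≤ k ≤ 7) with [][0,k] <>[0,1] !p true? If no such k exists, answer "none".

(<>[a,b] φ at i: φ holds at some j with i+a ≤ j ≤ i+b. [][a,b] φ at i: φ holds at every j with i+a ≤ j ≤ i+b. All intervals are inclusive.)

<>[0,1] !p must hold from j=0 onward; find where it first fails.
  j=0: holds
  j=1: holds
  j=2: holds
  j=3: fails
Holds on [0,2], so largest k = 2.

2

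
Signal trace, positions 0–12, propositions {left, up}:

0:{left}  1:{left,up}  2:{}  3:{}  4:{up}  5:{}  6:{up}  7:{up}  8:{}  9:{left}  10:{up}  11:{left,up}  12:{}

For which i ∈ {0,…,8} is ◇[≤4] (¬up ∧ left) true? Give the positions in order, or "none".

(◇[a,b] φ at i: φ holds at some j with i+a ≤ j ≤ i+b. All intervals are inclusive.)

Evaluate at each i in [0,8]:
  i=0: ✓ (witness j=0)
  i=1: ✗ (none in [1,5])
  i=2: ✗ (none in [2,6])
  i=3: ✗ (none in [3,7])
  i=4: ✗ (none in [4,8])
  i=5: ✓ (witness j=9)
  i=6: ✓ (witness j=9)
  i=7: ✓ (witness j=9)
  i=8: ✓ (witness j=9)

0, 5, 6, 7, 8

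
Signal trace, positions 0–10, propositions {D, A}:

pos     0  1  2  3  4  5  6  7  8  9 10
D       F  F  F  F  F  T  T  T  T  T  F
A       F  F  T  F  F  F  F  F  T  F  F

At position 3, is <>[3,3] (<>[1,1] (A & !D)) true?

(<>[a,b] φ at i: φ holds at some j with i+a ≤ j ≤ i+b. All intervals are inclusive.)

Check <>[1,1] (A & !D) at each j in [6,6]:
  j=6: fails (none in [7,7])
No position in the window satisfies it → formula fails.

No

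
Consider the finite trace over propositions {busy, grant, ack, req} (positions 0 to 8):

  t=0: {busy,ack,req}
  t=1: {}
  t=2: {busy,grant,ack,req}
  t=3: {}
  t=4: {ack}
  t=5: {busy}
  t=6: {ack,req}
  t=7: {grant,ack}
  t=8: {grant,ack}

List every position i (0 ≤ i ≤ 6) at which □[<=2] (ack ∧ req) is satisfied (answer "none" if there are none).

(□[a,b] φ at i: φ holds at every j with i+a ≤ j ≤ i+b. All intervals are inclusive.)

Evaluate at each i in [0,6]:
  i=0: ✗ (fails at j=1)
  i=1: ✗ (fails at j=1)
  i=2: ✗ (fails at j=3)
  i=3: ✗ (fails at j=3)
  i=4: ✗ (fails at j=4)
  i=5: ✗ (fails at j=5)
  i=6: ✗ (fails at j=7)

none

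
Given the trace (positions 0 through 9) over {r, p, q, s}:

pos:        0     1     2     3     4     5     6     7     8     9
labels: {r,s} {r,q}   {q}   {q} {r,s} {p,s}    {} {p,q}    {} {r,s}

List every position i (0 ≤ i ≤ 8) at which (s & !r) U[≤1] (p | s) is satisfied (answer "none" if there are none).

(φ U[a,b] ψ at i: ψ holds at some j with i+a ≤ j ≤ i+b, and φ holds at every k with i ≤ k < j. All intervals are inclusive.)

0, 4, 5, 7

Evaluate at each i in [0,8]:
  i=0: ✓ (rhs at j=0)
  i=1: ✗ (no rhs in [1,2])
  i=2: ✗ (no rhs in [2,3])
  i=3: ✗ (lhs fails at k=3 before rhs at j=4)
  i=4: ✓ (rhs at j=4)
  i=5: ✓ (rhs at j=5)
  i=6: ✗ (lhs fails at k=6 before rhs at j=7)
  i=7: ✓ (rhs at j=7)
  i=8: ✗ (lhs fails at k=8 before rhs at j=9)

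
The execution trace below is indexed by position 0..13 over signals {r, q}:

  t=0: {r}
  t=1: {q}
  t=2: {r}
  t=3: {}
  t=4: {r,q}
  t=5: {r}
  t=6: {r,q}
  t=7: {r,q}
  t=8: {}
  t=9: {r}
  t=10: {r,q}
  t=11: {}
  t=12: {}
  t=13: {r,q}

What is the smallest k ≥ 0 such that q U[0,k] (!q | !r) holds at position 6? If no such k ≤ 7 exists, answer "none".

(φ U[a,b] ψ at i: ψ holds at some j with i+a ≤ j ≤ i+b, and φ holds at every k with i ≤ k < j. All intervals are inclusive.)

Need earliest j ≥ 6 with (!q | !r), and q at every k in [6,j-1].
  j=6: rhs fails.
  j=7: rhs fails.
  j=8: rhs holds; lhs holds on [6,7]. k = 2.

2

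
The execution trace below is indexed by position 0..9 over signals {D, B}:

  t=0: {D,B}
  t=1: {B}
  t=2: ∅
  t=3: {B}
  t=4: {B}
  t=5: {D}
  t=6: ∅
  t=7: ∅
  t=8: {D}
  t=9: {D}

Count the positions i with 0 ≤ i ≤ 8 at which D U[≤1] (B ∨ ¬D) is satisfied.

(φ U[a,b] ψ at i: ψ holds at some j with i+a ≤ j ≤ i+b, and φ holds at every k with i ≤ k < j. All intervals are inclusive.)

Evaluate at each i in [0,8]:
  i=0: ✓ (rhs at j=0)
  i=1: ✓ (rhs at j=1)
  i=2: ✓ (rhs at j=2)
  i=3: ✓ (rhs at j=3)
  i=4: ✓ (rhs at j=4)
  i=5: ✓ (rhs at j=6; lhs holds on [5,5])
  i=6: ✓ (rhs at j=6)
  i=7: ✓ (rhs at j=7)
  i=8: ✗ (no rhs in [8,9])
Positions where it holds: {0, 1, 2, 3, 4, 5, 6, 7} → 8.

8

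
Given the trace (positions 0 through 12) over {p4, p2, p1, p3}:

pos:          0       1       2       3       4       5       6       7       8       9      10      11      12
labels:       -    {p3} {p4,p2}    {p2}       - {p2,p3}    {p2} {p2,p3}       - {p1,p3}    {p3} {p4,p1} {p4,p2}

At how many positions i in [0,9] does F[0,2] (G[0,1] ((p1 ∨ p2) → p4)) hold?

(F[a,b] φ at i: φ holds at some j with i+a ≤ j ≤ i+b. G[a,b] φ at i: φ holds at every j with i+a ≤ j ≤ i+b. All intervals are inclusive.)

4

Evaluate at each i in [0,9]:
  i=0: ✓ (witness j=0)
  i=1: ✓ (witness j=1)
  i=2: ✗ (none in [2,4])
  i=3: ✗ (none in [3,5])
  i=4: ✗ (none in [4,6])
  i=5: ✗ (none in [5,7])
  i=6: ✗ (none in [6,8])
  i=7: ✗ (none in [7,9])
  i=8: ✓ (witness j=10)
  i=9: ✓ (witness j=10)
Positions where it holds: {0, 1, 8, 9} → 4.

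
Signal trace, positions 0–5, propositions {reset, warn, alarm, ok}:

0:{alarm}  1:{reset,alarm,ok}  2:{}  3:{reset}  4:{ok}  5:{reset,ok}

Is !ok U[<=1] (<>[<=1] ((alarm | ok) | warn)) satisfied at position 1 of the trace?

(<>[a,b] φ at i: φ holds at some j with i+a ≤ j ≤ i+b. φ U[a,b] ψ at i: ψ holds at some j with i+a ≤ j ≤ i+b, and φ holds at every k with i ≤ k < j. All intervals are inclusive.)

Need some j in [1,2] with <>[<=1] ((alarm | ok) | warn), and !ok at every k in [1,j-1].
  j=1: <>[<=1] ((alarm | ok) | warn) holds; no prefix to check → satisfied.

Yes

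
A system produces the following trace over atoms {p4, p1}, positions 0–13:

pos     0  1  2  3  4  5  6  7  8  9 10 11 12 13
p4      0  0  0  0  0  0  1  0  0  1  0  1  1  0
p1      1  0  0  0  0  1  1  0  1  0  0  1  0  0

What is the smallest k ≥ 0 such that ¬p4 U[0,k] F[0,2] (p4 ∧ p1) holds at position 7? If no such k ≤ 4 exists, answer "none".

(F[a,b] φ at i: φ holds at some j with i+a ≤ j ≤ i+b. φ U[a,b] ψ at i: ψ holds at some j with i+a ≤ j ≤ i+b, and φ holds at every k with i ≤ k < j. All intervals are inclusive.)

Need earliest j ≥ 7 with F[0,2] (p4 ∧ p1), and ¬p4 at every k in [7,j-1].
  j=7: rhs fails.
  j=8: rhs fails.
  j=9: rhs holds; lhs holds on [7,8]. k = 2.

2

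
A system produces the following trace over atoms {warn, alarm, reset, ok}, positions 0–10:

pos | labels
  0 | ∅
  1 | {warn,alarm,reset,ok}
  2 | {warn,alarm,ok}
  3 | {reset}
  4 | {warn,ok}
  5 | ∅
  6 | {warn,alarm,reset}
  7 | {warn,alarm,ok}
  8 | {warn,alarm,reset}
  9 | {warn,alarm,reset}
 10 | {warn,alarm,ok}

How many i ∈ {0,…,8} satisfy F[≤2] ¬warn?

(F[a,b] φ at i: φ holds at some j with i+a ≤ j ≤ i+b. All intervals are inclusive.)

6

Evaluate at each i in [0,8]:
  i=0: ✓ (witness j=0)
  i=1: ✓ (witness j=3)
  i=2: ✓ (witness j=3)
  i=3: ✓ (witness j=3)
  i=4: ✓ (witness j=5)
  i=5: ✓ (witness j=5)
  i=6: ✗ (none in [6,8])
  i=7: ✗ (none in [7,9])
  i=8: ✗ (none in [8,10])
Positions where it holds: {0, 1, 2, 3, 4, 5} → 6.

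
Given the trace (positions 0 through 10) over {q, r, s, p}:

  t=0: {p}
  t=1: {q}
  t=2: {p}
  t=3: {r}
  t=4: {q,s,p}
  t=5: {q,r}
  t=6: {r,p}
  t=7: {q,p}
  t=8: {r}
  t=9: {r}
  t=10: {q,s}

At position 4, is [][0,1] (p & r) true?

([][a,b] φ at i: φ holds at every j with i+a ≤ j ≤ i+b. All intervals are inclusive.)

No

Check (p & r) at every j in [4,5]:
  j=4: false
  j=5: false
Fails at j=4 → formula fails.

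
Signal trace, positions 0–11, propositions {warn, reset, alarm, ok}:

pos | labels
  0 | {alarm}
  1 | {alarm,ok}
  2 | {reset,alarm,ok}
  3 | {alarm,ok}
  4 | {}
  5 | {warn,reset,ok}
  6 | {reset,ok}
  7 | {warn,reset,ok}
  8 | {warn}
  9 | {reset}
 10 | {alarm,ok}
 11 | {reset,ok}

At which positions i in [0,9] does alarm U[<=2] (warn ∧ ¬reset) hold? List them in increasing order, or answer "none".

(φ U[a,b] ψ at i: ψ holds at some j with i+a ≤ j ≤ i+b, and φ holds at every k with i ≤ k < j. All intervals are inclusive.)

Evaluate at each i in [0,9]:
  i=0: ✗ (no rhs in [0,2])
  i=1: ✗ (no rhs in [1,3])
  i=2: ✗ (no rhs in [2,4])
  i=3: ✗ (no rhs in [3,5])
  i=4: ✗ (no rhs in [4,6])
  i=5: ✗ (no rhs in [5,7])
  i=6: ✗ (lhs fails at k=6 before rhs at j=8)
  i=7: ✗ (lhs fails at k=7 before rhs at j=8)
  i=8: ✓ (rhs at j=8)
  i=9: ✗ (no rhs in [9,11])

8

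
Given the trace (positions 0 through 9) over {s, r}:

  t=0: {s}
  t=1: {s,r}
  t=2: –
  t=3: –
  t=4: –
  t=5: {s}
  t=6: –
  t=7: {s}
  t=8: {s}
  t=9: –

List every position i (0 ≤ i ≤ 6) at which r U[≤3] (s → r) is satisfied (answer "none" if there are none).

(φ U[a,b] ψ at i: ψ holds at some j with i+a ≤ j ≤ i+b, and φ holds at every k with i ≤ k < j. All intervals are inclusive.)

1, 2, 3, 4, 6

Evaluate at each i in [0,6]:
  i=0: ✗ (lhs fails at k=0 before rhs at j=1)
  i=1: ✓ (rhs at j=1)
  i=2: ✓ (rhs at j=2)
  i=3: ✓ (rhs at j=3)
  i=4: ✓ (rhs at j=4)
  i=5: ✗ (lhs fails at k=5 before rhs at j=6)
  i=6: ✓ (rhs at j=6)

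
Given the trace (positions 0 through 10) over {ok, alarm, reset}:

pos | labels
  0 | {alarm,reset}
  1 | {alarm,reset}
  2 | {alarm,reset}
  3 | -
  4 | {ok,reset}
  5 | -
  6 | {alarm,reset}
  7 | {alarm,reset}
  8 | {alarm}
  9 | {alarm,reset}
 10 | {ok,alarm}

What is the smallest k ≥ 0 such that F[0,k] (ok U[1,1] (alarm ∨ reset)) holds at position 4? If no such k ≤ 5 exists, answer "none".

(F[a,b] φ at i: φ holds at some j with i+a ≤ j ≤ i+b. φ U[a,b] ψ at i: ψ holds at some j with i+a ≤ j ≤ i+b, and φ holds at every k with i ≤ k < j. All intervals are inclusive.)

Scan j = 4,5,… for (ok U[1,1] (alarm ∨ reset)):
  j=4: fails
  j=5: fails
  j=6: fails
  j=7: fails
  j=8: fails
  j=9: fails
No j in [4,9] satisfies it → none.

none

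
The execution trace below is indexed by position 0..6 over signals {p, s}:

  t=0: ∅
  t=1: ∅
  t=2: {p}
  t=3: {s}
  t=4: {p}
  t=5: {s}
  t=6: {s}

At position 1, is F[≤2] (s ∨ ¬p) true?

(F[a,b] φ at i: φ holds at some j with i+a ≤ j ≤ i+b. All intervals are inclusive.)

True

Check (s ∨ ¬p) at each j in [1,3]:
  j=1: true
  j=2: false
  j=3: true
Found at j=1 → formula holds.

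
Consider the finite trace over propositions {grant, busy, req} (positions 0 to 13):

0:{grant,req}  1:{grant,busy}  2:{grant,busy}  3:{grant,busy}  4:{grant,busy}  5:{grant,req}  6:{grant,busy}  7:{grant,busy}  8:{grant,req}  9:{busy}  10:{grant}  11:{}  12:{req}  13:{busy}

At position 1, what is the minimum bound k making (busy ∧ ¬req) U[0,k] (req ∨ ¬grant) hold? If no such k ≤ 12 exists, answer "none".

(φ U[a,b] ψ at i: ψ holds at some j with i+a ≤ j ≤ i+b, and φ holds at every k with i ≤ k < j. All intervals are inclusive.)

4

Need earliest j ≥ 1 with (req ∨ ¬grant), and (busy ∧ ¬req) at every k in [1,j-1].
  j=1: rhs fails.
  j=2: rhs fails.
  j=3: rhs fails.
  j=4: rhs fails.
  j=5: rhs holds; lhs holds on [1,4]. k = 4.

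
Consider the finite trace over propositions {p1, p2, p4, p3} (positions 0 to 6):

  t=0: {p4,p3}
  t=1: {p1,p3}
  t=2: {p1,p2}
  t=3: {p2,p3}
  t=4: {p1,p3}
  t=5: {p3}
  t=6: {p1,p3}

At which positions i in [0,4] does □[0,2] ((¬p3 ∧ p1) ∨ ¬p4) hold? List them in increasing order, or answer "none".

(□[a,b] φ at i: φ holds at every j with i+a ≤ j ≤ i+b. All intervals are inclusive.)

1, 2, 3, 4

Evaluate at each i in [0,4]:
  i=0: ✗ (fails at j=0)
  i=1: ✓ (all of [1,3])
  i=2: ✓ (all of [2,4])
  i=3: ✓ (all of [3,5])
  i=4: ✓ (all of [4,6])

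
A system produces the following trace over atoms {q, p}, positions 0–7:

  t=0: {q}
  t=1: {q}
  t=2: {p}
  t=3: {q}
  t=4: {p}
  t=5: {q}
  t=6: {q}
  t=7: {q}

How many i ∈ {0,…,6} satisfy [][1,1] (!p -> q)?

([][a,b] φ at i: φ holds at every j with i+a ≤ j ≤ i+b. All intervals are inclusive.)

Evaluate at each i in [0,6]:
  i=0: ✓ (all of [1,1])
  i=1: ✓ (all of [2,2])
  i=2: ✓ (all of [3,3])
  i=3: ✓ (all of [4,4])
  i=4: ✓ (all of [5,5])
  i=5: ✓ (all of [6,6])
  i=6: ✓ (all of [7,7])
Positions where it holds: {0, 1, 2, 3, 4, 5, 6} → 7.

7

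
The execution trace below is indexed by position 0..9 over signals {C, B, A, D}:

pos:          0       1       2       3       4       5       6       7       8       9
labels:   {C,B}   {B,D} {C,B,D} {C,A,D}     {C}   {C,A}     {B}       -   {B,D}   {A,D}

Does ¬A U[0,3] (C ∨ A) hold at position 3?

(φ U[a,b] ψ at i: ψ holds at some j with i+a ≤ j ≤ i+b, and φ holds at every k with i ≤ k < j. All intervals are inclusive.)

Need some j in [3,6] with (C ∨ A), and ¬A at every k in [3,j-1].
  j=3: (C ∨ A) holds; no prefix to check → satisfied.

True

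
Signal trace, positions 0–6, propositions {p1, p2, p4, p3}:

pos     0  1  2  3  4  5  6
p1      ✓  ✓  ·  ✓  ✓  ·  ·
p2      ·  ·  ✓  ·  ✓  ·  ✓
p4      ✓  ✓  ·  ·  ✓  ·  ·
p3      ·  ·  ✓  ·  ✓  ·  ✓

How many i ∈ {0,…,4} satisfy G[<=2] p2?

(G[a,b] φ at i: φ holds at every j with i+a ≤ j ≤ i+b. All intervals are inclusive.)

0

Evaluate at each i in [0,4]:
  i=0: ✗ (fails at j=0)
  i=1: ✗ (fails at j=1)
  i=2: ✗ (fails at j=3)
  i=3: ✗ (fails at j=3)
  i=4: ✗ (fails at j=5)
Positions where it holds: {} → 0.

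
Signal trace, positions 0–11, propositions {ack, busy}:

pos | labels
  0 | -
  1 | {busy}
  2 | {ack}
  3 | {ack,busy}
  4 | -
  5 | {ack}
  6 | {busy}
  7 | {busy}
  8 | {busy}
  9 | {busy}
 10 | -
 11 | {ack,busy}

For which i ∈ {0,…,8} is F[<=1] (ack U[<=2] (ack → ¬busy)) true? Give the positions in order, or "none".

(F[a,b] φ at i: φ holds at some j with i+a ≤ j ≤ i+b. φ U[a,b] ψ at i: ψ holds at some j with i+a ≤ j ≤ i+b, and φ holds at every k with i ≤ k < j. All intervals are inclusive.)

0, 1, 2, 3, 4, 5, 6, 7, 8

Evaluate at each i in [0,8]:
  i=0: ✓ (witness j=0)
  i=1: ✓ (witness j=1)
  i=2: ✓ (witness j=2)
  i=3: ✓ (witness j=3)
  i=4: ✓ (witness j=4)
  i=5: ✓ (witness j=5)
  i=6: ✓ (witness j=6)
  i=7: ✓ (witness j=7)
  i=8: ✓ (witness j=8)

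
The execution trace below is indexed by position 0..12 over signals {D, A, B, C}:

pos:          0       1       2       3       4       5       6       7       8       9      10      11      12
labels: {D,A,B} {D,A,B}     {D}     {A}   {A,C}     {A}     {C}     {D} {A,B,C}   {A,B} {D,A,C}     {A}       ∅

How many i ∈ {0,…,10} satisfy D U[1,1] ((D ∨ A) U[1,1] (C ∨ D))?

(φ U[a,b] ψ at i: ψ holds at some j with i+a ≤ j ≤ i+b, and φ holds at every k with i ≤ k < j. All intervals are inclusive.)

2

Evaluate at each i in [0,10]:
  i=0: ✓ (rhs at j=1; lhs holds on [0,0])
  i=1: ✗ (no rhs in [2,2])
  i=2: ✓ (rhs at j=3; lhs holds on [2,2])
  i=3: ✗ (no rhs in [4,4])
  i=4: ✗ (lhs fails at k=4 before rhs at j=5)
  i=5: ✗ (no rhs in [6,6])
  i=6: ✗ (lhs fails at k=6 before rhs at j=7)
  i=7: ✗ (no rhs in [8,8])
  i=8: ✗ (lhs fails at k=8 before rhs at j=9)
  i=9: ✗ (no rhs in [10,10])
  i=10: ✗ (no rhs in [11,11])
Positions where it holds: {0, 2} → 2.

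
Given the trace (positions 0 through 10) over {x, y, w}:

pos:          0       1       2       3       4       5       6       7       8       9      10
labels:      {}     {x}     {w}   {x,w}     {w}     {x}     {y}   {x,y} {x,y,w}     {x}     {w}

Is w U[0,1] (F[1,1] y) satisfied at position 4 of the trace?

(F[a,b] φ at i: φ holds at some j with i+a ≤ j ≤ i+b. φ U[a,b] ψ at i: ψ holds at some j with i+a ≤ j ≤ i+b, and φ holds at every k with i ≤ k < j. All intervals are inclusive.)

Need some j in [4,5] with F[1,1] y, and w at every k in [4,j-1].
  j=4: F[1,1] y — fails (none in [5,5]).
  j=5: F[1,1] y holds; w holds at every k in [4,4] → satisfied.

Yes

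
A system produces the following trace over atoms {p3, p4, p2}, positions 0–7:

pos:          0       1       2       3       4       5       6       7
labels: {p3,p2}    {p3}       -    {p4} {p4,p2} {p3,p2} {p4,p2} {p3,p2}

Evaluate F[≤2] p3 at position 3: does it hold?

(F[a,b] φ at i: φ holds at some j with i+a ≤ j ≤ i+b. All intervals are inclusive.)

Check p3 at each j in [3,5]:
  j=3: false
  j=4: false
  j=5: true
Found at j=5 → formula holds.

True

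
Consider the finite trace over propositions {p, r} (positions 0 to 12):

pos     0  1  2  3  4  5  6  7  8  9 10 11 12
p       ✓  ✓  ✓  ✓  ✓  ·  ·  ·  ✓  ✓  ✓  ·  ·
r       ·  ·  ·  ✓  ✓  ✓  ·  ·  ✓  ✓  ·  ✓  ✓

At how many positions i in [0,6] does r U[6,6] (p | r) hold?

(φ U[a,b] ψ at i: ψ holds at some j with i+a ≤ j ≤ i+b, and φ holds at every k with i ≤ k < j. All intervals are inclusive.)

0

Evaluate at each i in [0,6]:
  i=0: ✗ (no rhs in [6,6])
  i=1: ✗ (no rhs in [7,7])
  i=2: ✗ (lhs fails at k=2 before rhs at j=8)
  i=3: ✗ (lhs fails at k=6 before rhs at j=9)
  i=4: ✗ (lhs fails at k=6 before rhs at j=10)
  i=5: ✗ (lhs fails at k=6 before rhs at j=11)
  i=6: ✗ (lhs fails at k=6 before rhs at j=12)
Positions where it holds: {} → 0.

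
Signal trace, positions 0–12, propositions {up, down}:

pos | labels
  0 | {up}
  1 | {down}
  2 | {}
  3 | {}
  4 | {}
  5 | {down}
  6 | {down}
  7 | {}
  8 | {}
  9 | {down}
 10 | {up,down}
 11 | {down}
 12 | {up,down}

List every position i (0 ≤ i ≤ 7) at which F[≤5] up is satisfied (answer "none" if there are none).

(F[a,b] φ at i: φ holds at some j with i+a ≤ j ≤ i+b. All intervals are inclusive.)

0, 5, 6, 7

Evaluate at each i in [0,7]:
  i=0: ✓ (witness j=0)
  i=1: ✗ (none in [1,6])
  i=2: ✗ (none in [2,7])
  i=3: ✗ (none in [3,8])
  i=4: ✗ (none in [4,9])
  i=5: ✓ (witness j=10)
  i=6: ✓ (witness j=10)
  i=7: ✓ (witness j=10)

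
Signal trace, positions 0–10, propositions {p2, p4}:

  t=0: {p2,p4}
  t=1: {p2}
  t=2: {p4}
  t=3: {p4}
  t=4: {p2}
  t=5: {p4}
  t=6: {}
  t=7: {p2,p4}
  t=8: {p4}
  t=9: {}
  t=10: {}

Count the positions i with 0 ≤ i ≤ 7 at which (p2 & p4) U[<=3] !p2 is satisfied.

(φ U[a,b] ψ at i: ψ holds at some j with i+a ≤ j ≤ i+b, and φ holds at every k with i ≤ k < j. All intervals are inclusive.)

5

Evaluate at each i in [0,7]:
  i=0: ✗ (lhs fails at k=1 before rhs at j=2)
  i=1: ✗ (lhs fails at k=1 before rhs at j=2)
  i=2: ✓ (rhs at j=2)
  i=3: ✓ (rhs at j=3)
  i=4: ✗ (lhs fails at k=4 before rhs at j=5)
  i=5: ✓ (rhs at j=5)
  i=6: ✓ (rhs at j=6)
  i=7: ✓ (rhs at j=8; lhs holds on [7,7])
Positions where it holds: {2, 3, 5, 6, 7} → 5.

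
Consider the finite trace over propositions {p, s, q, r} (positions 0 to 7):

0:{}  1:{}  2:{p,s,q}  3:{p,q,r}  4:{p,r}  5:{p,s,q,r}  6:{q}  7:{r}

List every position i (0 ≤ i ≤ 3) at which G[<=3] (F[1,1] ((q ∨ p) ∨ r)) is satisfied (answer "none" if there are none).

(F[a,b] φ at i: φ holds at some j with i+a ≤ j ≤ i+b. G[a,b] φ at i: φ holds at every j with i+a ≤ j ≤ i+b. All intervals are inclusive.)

Evaluate at each i in [0,3]:
  i=0: ✗ (fails at j=0)
  i=1: ✓ (all of [1,4])
  i=2: ✓ (all of [2,5])
  i=3: ✓ (all of [3,6])

1, 2, 3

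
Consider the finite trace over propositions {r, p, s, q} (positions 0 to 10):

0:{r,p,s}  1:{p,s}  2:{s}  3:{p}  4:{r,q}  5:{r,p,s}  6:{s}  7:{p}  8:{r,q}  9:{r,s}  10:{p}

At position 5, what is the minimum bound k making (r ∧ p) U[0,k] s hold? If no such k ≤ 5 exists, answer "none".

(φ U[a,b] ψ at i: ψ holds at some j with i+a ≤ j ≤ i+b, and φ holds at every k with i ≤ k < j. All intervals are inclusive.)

0

Need earliest j ≥ 5 with s, and (r ∧ p) at every k in [5,j-1].
  j=5: rhs holds (empty prefix). k = 0.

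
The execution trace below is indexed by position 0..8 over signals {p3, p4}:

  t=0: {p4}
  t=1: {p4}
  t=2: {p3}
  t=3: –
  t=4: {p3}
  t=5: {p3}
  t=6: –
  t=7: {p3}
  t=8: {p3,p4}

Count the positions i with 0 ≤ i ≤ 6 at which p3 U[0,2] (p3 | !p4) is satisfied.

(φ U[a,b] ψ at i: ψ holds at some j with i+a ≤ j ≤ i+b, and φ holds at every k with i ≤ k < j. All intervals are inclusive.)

Evaluate at each i in [0,6]:
  i=0: ✗ (lhs fails at k=0 before rhs at j=2)
  i=1: ✗ (lhs fails at k=1 before rhs at j=2)
  i=2: ✓ (rhs at j=2)
  i=3: ✓ (rhs at j=3)
  i=4: ✓ (rhs at j=4)
  i=5: ✓ (rhs at j=5)
  i=6: ✓ (rhs at j=6)
Positions where it holds: {2, 3, 4, 5, 6} → 5.

5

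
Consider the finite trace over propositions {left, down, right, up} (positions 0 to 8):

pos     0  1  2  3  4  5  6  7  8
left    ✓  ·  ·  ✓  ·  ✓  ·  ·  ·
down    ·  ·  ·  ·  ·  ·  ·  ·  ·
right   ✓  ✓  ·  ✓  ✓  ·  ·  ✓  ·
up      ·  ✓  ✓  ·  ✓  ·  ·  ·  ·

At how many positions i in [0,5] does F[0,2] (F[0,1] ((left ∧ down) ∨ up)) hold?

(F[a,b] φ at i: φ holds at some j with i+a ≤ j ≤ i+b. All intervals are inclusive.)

Evaluate at each i in [0,5]:
  i=0: ✓ (witness j=0)
  i=1: ✓ (witness j=1)
  i=2: ✓ (witness j=2)
  i=3: ✓ (witness j=3)
  i=4: ✓ (witness j=4)
  i=5: ✗ (none in [5,7])
Positions where it holds: {0, 1, 2, 3, 4} → 5.

5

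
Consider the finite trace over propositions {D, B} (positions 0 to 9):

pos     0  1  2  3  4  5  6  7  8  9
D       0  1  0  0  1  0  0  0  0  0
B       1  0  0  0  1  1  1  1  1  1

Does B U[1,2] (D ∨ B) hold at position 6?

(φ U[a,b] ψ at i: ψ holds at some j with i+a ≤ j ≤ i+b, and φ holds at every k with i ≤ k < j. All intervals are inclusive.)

Need some j in [7,8] with (D ∨ B), and B at every k in [6,j-1].
  j=7: (D ∨ B) holds; B holds at every k in [6,6] → satisfied.

True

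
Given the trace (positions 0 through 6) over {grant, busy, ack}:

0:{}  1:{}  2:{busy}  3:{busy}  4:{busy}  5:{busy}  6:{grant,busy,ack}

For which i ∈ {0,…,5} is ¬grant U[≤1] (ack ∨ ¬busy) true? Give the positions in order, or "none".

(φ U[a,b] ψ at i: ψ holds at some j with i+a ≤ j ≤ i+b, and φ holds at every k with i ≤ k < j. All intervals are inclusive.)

Evaluate at each i in [0,5]:
  i=0: ✓ (rhs at j=0)
  i=1: ✓ (rhs at j=1)
  i=2: ✗ (no rhs in [2,3])
  i=3: ✗ (no rhs in [3,4])
  i=4: ✗ (no rhs in [4,5])
  i=5: ✓ (rhs at j=6; lhs holds on [5,5])

0, 1, 5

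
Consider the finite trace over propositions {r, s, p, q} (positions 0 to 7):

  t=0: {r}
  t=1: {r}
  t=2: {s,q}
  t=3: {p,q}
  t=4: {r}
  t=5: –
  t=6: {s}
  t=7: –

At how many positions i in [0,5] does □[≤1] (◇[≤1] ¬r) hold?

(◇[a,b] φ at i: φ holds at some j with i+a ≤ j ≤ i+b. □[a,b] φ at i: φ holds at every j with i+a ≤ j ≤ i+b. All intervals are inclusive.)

Evaluate at each i in [0,5]:
  i=0: ✗ (fails at j=0)
  i=1: ✓ (all of [1,2])
  i=2: ✓ (all of [2,3])
  i=3: ✓ (all of [3,4])
  i=4: ✓ (all of [4,5])
  i=5: ✓ (all of [5,6])
Positions where it holds: {1, 2, 3, 4, 5} → 5.

5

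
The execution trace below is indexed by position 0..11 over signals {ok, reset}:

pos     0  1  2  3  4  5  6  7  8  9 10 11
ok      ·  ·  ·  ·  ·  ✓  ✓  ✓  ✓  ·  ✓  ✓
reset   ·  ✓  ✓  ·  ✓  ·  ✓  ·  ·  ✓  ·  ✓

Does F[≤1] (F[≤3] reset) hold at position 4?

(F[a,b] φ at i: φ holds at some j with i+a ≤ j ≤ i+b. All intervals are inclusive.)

Check F[≤3] reset at each j in [4,5]:
  j=4: holds (witness at 4)
  j=5: holds (witness at 6)
Found at j=4 → formula holds.

Holds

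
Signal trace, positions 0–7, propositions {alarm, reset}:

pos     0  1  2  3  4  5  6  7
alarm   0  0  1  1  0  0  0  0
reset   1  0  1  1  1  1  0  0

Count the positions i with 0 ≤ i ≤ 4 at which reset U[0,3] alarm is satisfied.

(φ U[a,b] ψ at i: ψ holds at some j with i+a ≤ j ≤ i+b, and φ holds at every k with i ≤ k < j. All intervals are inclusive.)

Evaluate at each i in [0,4]:
  i=0: ✗ (lhs fails at k=1 before rhs at j=2)
  i=1: ✗ (lhs fails at k=1 before rhs at j=2)
  i=2: ✓ (rhs at j=2)
  i=3: ✓ (rhs at j=3)
  i=4: ✗ (no rhs in [4,7])
Positions where it holds: {2, 3} → 2.

2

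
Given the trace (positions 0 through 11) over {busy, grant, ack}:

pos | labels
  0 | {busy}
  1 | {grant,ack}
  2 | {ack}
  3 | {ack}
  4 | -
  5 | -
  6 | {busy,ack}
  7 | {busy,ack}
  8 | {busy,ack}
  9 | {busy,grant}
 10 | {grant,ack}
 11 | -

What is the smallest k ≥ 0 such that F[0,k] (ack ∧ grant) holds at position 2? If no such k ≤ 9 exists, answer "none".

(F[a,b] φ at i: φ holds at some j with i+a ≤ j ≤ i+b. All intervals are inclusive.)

Scan j = 2,3,… for (ack ∧ grant):
  j=2: fails
  j=3: fails
  j=4: fails
  j=5: fails
  j=6: fails
  j=7: fails
  j=8: fails
  j=9: fails
  j=10: holds
First hit at j=10, so smallest k = 10-2 = 8.

8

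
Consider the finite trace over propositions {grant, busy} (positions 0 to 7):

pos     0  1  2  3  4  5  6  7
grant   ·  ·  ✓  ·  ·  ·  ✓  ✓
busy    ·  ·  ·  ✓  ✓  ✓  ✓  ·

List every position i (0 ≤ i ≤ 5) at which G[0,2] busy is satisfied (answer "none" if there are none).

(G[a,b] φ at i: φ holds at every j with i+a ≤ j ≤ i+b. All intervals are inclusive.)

Evaluate at each i in [0,5]:
  i=0: ✗ (fails at j=0)
  i=1: ✗ (fails at j=1)
  i=2: ✗ (fails at j=2)
  i=3: ✓ (all of [3,5])
  i=4: ✓ (all of [4,6])
  i=5: ✗ (fails at j=7)

3, 4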